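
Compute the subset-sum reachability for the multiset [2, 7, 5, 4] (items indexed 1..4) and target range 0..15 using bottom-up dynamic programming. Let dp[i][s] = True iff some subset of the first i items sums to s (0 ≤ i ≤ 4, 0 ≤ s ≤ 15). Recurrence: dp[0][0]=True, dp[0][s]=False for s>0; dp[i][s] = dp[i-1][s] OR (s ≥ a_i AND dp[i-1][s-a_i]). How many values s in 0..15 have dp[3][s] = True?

i\s   0   1   2   3   4   5   6   7   8   9  10  11  12  13  14  15
  0   T   F   F   F   F   F   F   F   F   F   F   F   F   F   F   F
  1   T   F   T   F   F   F   F   F   F   F   F   F   F   F   F   F
  2   T   F   T   F   F   F   F   T   F   T   F   F   F   F   F   F
  3   T   F   T   F   F   T   F   T   F   T   F   F   T   F   T   F
  4   T   F   T   F   T   T   T   T   F   T   F   T   T   T   T   F

7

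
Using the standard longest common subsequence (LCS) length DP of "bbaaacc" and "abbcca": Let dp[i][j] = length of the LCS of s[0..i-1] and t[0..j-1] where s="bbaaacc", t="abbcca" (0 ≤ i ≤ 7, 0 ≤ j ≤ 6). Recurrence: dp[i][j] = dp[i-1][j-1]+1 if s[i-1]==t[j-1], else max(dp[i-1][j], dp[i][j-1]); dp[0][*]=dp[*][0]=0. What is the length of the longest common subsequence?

   ''  a  b  b  c  c  a
''  0  0  0  0  0  0  0
 b  0  0  1  1  1  1  1
 b  0  0  1  2  2  2  2
 a  0  1  1  2  2  2  3
 a  0  1  1  2  2  2  3
 a  0  1  1  2  2  2  3
 c  0  1  1  2  3  3  3
 c  0  1  1  2  3  4  4

4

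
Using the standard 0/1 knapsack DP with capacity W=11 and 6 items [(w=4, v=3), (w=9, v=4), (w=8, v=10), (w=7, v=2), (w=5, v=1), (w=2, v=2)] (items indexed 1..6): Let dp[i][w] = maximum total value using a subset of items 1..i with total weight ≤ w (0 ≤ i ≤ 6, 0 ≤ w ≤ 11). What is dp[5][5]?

i\w   0   1   2   3   4   5   6   7   8   9  10  11
  0   0   0   0   0   0   0   0   0   0   0   0   0
  1   0   0   0   0   3   3   3   3   3   3   3   3
  2   0   0   0   0   3   3   3   3   3   4   4   4
  3   0   0   0   0   3   3   3   3  10  10  10  10
  4   0   0   0   0   3   3   3   3  10  10  10  10
  5   0   0   0   0   3   3   3   3  10  10  10  10
  6   0   0   2   2   3   3   5   5  10  10  12  12

3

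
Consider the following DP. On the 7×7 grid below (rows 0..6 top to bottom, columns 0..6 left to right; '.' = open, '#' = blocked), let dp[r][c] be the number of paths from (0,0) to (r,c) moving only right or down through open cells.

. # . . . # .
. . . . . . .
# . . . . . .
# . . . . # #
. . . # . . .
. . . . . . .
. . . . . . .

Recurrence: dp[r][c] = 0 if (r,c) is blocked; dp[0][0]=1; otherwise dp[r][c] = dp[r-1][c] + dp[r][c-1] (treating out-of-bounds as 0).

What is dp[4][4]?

10

r\c   0   1   2   3   4   5   6
  0   1   0   0   0   0   0   0
  1   1   1   1   1   1   1   1
  2   0   1   2   3   4   5   6
  3   0   1   3   6  10   0   0
  4   0   1   4   0  10  10  10
  5   0   1   5   5  15  25  35
  6   0   1   6  11  26  51  86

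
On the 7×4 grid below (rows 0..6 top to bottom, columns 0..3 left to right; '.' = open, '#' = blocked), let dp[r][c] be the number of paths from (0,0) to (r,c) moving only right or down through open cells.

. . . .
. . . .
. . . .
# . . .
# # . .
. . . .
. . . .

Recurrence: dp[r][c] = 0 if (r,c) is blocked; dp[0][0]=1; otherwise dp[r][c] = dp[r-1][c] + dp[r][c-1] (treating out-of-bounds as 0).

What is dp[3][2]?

r\c   0   1   2   3
  0   1   1   1   1
  1   1   2   3   4
  2   1   3   6  10
  3   0   3   9  19
  4   0   0   9  28
  5   0   0   9  37
  6   0   0   9  46

9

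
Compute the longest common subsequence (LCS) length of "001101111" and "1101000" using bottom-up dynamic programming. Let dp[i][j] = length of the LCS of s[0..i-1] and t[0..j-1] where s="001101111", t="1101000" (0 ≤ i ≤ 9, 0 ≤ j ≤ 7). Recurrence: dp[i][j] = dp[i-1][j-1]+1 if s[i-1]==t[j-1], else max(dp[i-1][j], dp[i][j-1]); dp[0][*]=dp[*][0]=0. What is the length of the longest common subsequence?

   ''  1  1  0  1  0  0  0
''  0  0  0  0  0  0  0  0
 0  0  0  0  1  1  1  1  1
 0  0  0  0  1  1  2  2  2
 1  0  1  1  1  2  2  2  2
 1  0  1  2  2  2  2  2  2
 0  0  1  2  3  3  3  3  3
 1  0  1  2  3  4  4  4  4
 1  0  1  2  3  4  4  4  4
 1  0  1  2  3  4  4  4  4
 1  0  1  2  3  4  4  4  4

4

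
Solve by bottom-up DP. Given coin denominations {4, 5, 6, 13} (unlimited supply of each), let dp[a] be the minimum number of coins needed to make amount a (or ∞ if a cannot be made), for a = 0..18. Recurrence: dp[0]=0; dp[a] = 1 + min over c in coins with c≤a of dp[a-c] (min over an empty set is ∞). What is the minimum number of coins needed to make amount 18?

2

 a  0  1  2  3  4  5  6  7  8  9 10 11 12 13 14 15 16 17 18
dp  0  -  -  -  1  1  1  -  2  2  2  2  2  1  3  3  3  2  2
(- denotes ∞ / unreachable)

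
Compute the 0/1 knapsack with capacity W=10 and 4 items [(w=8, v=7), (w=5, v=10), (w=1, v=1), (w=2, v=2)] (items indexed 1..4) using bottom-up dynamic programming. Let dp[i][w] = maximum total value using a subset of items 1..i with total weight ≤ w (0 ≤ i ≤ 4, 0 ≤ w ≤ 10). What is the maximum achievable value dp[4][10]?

i\w   0   1   2   3   4   5   6   7   8   9  10
  0   0   0   0   0   0   0   0   0   0   0   0
  1   0   0   0   0   0   0   0   0   7   7   7
  2   0   0   0   0   0  10  10  10  10  10  10
  3   0   1   1   1   1  10  11  11  11  11  11
  4   0   1   2   3   3  10  11  12  13  13  13

13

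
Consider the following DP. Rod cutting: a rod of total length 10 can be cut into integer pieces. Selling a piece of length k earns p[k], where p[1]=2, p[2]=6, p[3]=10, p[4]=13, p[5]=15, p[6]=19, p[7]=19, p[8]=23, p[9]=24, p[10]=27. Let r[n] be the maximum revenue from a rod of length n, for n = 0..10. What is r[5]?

   n    0    1    2    3    4    5    6    7    8    9   10
r[n]    0    2    6   10   13   16   20   23   26   30   33

16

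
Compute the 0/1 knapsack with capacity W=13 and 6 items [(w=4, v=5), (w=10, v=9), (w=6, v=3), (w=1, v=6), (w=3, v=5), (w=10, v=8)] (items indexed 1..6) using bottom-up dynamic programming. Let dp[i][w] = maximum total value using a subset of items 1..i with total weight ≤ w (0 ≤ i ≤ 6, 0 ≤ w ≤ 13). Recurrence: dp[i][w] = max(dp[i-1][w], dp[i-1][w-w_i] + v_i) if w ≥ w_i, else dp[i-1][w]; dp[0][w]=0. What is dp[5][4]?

11

i\w   0   1   2   3   4   5   6   7   8   9  10  11  12  13
  0   0   0   0   0   0   0   0   0   0   0   0   0   0   0
  1   0   0   0   0   5   5   5   5   5   5   5   5   5   5
  2   0   0   0   0   5   5   5   5   5   5   9   9   9   9
  3   0   0   0   0   5   5   5   5   5   5   9   9   9   9
  4   0   6   6   6   6  11  11  11  11  11  11  15  15  15
  5   0   6   6   6  11  11  11  11  16  16  16  16  16  16
  6   0   6   6   6  11  11  11  11  16  16  16  16  16  16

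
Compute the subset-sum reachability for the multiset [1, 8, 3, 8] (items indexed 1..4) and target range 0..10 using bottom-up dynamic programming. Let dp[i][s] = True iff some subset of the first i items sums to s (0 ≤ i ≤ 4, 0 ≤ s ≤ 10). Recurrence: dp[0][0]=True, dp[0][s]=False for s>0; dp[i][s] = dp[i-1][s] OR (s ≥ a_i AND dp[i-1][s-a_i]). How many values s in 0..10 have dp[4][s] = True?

6

i\s   0   1   2   3   4   5   6   7   8   9  10
  0   T   F   F   F   F   F   F   F   F   F   F
  1   T   T   F   F   F   F   F   F   F   F   F
  2   T   T   F   F   F   F   F   F   T   T   F
  3   T   T   F   T   T   F   F   F   T   T   F
  4   T   T   F   T   T   F   F   F   T   T   F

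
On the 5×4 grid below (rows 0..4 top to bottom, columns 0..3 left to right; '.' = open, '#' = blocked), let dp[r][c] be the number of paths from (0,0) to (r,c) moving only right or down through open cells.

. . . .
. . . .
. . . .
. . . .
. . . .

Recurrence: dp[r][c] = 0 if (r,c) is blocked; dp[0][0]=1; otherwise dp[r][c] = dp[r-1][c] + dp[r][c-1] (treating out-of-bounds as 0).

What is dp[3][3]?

20

r\c   0   1   2   3
  0   1   1   1   1
  1   1   2   3   4
  2   1   3   6  10
  3   1   4  10  20
  4   1   5  15  35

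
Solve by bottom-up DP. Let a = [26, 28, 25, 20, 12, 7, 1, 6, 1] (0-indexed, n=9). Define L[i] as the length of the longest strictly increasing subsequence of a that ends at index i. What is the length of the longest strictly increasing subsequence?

   i    0    1    2    3    4    5    6    7    8
a[i]   26   28   25   20   12    7    1    6    1
L[i]    1    2    1    1    1    1    1    2    1

2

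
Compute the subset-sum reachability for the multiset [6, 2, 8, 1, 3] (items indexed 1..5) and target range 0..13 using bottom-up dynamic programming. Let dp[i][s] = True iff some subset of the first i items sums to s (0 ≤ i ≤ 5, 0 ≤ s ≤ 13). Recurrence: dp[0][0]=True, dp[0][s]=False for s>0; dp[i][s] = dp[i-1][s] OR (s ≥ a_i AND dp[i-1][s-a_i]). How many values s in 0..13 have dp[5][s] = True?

14

i\s   0   1   2   3   4   5   6   7   8   9  10  11  12  13
  0   T   F   F   F   F   F   F   F   F   F   F   F   F   F
  1   T   F   F   F   F   F   T   F   F   F   F   F   F   F
  2   T   F   T   F   F   F   T   F   T   F   F   F   F   F
  3   T   F   T   F   F   F   T   F   T   F   T   F   F   F
  4   T   T   T   T   F   F   T   T   T   T   T   T   F   F
  5   T   T   T   T   T   T   T   T   T   T   T   T   T   T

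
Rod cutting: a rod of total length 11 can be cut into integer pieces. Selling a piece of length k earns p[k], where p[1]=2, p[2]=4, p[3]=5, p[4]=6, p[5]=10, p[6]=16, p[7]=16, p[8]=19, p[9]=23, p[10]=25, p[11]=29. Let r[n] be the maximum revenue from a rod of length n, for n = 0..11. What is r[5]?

10

   n    0    1    2    3    4    5    6    7    8    9   10   11
r[n]    0    2    4    6    8   10   16   18   20   23   25   29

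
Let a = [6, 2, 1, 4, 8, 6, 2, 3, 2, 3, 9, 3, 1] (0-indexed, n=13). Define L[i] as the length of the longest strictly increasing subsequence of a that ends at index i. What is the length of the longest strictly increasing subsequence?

   i    0    1    2    3    4    5    6    7    8    9   10   11   12
a[i]    6    2    1    4    8    6    2    3    2    3    9    3    1
L[i]    1    1    1    2    3    3    2    3    2    3    4    3    1

4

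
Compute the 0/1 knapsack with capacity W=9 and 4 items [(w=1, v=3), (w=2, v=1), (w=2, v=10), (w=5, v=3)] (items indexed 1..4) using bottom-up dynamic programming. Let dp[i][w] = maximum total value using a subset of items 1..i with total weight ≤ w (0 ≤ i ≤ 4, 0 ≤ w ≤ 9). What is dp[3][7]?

i\w   0   1   2   3   4   5   6   7   8   9
  0   0   0   0   0   0   0   0   0   0   0
  1   0   3   3   3   3   3   3   3   3   3
  2   0   3   3   4   4   4   4   4   4   4
  3   0   3  10  13  13  14  14  14  14  14
  4   0   3  10  13  13  14  14  14  16  16

14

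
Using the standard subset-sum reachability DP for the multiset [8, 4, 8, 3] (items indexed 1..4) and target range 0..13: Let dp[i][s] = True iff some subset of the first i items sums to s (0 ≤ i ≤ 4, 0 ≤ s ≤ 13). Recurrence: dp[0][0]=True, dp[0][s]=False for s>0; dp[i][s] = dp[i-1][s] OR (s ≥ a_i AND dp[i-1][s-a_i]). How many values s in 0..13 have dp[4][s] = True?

i\s   0   1   2   3   4   5   6   7   8   9  10  11  12  13
  0   T   F   F   F   F   F   F   F   F   F   F   F   F   F
  1   T   F   F   F   F   F   F   F   T   F   F   F   F   F
  2   T   F   F   F   T   F   F   F   T   F   F   F   T   F
  3   T   F   F   F   T   F   F   F   T   F   F   F   T   F
  4   T   F   F   T   T   F   F   T   T   F   F   T   T   F

7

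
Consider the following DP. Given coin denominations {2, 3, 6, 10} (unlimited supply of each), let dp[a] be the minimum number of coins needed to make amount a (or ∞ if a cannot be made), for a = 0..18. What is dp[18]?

3

 a  0  1  2  3  4  5  6  7  8  9 10 11 12 13 14 15 16 17 18
dp  0  -  1  1  2  2  1  3  2  2  1  3  2  2  3  3  2  4  3
(- denotes ∞ / unreachable)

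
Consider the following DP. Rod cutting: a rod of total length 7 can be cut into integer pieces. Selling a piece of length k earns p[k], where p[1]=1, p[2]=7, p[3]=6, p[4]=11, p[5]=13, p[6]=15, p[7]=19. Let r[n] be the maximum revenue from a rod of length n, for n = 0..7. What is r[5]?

   n    0    1    2    3    4    5    6    7
r[n]    0    1    7    8   14   15   21   22

15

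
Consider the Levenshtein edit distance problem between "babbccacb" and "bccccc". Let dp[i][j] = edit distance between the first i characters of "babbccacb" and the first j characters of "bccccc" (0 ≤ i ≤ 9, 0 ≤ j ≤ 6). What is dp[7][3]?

4

   ''  b  c  c  c  c  c
''  0  1  2  3  4  5  6
 b  1  0  1  2  3  4  5
 a  2  1  1  2  3  4  5
 b  3  2  2  2  3  4  5
 b  4  3  3  3  3  4  5
 c  5  4  3  3  3  3  4
 c  6  5  4  3  3  3  3
 a  7  6  5  4  4  4  4
 c  8  7  6  5  4  4  4
 b  9  8  7  6  5  5  5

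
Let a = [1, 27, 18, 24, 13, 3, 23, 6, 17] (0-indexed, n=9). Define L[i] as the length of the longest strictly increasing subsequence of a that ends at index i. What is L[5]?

2

   i    0    1    2    3    4    5    6    7    8
a[i]    1   27   18   24   13    3   23    6   17
L[i]    1    2    2    3    2    2    3    3    4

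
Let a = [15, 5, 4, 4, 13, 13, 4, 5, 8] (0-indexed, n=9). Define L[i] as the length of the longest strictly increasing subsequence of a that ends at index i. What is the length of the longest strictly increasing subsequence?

3

   i    0    1    2    3    4    5    6    7    8
a[i]   15    5    4    4   13   13    4    5    8
L[i]    1    1    1    1    2    2    1    2    3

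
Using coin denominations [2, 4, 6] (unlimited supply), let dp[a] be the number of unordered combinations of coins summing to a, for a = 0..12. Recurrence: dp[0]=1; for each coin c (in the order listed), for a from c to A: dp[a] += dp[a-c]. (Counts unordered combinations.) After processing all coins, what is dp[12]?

7

after  coin     0     1     2     3     4     5     6     7     8     9    10    11    12
          2     1     0     1     0     1     0     1     0     1     0     1     0     1
          4     1     0     1     0     2     0     2     0     3     0     3     0     4
          6     1     0     1     0     2     0     3     0     4     0     5     0     7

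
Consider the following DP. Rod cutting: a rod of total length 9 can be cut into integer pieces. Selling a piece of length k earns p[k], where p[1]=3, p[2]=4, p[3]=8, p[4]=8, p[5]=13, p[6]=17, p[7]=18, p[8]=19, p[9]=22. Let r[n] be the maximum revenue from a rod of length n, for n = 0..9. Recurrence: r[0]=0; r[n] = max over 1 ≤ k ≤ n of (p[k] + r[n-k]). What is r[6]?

18

   n    0    1    2    3    4    5    6    7    8    9
r[n]    0    3    6    9   12   15   18   21   24   27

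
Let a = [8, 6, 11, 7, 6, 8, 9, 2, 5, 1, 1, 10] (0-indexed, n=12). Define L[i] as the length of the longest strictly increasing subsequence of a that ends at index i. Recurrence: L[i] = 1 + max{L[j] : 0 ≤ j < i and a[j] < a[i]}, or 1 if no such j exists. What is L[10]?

   i    0    1    2    3    4    5    6    7    8    9   10   11
a[i]    8    6   11    7    6    8    9    2    5    1    1   10
L[i]    1    1    2    2    1    3    4    1    2    1    1    5

1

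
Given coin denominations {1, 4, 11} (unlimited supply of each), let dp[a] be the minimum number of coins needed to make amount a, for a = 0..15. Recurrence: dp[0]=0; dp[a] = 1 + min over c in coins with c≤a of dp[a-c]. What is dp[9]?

3

 a  0  1  2  3  4  5  6  7  8  9 10 11 12 13 14 15
dp  0  1  2  3  1  2  3  4  2  3  4  1  2  3  4  2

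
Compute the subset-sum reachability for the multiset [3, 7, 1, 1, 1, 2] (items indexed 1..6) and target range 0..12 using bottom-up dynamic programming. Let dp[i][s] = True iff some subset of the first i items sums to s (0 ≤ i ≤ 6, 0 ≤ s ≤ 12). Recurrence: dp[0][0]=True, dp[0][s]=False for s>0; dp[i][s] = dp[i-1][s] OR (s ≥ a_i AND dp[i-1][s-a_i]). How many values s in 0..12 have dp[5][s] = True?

i\s   0   1   2   3   4   5   6   7   8   9  10  11  12
  0   T   F   F   F   F   F   F   F   F   F   F   F   F
  1   T   F   F   T   F   F   F   F   F   F   F   F   F
  2   T   F   F   T   F   F   F   T   F   F   T   F   F
  3   T   T   F   T   T   F   F   T   T   F   T   T   F
  4   T   T   T   T   T   T   F   T   T   T   T   T   T
  5   T   T   T   T   T   T   T   T   T   T   T   T   T
  6   T   T   T   T   T   T   T   T   T   T   T   T   T

13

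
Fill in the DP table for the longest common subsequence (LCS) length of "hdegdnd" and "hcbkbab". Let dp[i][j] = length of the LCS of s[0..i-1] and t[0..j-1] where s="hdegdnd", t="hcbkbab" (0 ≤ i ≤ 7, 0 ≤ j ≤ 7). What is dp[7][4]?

1

   ''  h  c  b  k  b  a  b
''  0  0  0  0  0  0  0  0
 h  0  1  1  1  1  1  1  1
 d  0  1  1  1  1  1  1  1
 e  0  1  1  1  1  1  1  1
 g  0  1  1  1  1  1  1  1
 d  0  1  1  1  1  1  1  1
 n  0  1  1  1  1  1  1  1
 d  0  1  1  1  1  1  1  1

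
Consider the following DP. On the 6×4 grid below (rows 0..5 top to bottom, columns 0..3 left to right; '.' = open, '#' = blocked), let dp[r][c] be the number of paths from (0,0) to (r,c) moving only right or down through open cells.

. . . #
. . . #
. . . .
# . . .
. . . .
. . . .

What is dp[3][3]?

r\c   0   1   2   3
  0   1   1   1   0
  1   1   2   3   0
  2   1   3   6   6
  3   0   3   9  15
  4   0   3  12  27
  5   0   3  15  42

15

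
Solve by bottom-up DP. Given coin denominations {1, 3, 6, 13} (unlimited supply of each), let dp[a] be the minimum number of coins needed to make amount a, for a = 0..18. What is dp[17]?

3

 a  0  1  2  3  4  5  6  7  8  9 10 11 12 13 14 15 16 17 18
dp  0  1  2  1  2  3  1  2  3  2  3  4  2  1  2  3  2  3  3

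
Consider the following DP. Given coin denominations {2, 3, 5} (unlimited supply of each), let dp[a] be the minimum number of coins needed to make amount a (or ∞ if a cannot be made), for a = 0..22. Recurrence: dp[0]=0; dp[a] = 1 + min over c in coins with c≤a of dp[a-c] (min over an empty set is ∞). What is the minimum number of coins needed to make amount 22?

5

 a  0  1  2  3  4  5  6  7  8  9 10 11 12 13 14 15 16 17 18 19 20 21 22
dp  0  -  1  1  2  1  2  2  2  3  2  3  3  3  4  3  4  4  4  5  4  5  5
(- denotes ∞ / unreachable)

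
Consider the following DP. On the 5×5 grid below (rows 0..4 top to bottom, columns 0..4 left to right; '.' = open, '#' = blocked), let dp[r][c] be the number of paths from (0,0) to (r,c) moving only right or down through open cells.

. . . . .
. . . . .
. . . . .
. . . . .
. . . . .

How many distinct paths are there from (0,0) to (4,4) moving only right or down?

70

r\c   0   1   2   3   4
  0   1   1   1   1   1
  1   1   2   3   4   5
  2   1   3   6  10  15
  3   1   4  10  20  35
  4   1   5  15  35  70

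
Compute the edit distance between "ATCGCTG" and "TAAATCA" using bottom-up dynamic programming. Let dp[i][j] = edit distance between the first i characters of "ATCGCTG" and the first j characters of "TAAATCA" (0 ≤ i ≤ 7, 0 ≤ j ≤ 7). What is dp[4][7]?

   ''  T  A  A  A  T  C  A
''  0  1  2  3  4  5  6  7
 A  1  1  1  2  3  4  5  6
 T  2  1  2  2  3  3  4  5
 C  3  2  2  3  3  4  3  4
 G  4  3  3  3  4  4  4  4
 C  5  4  4  4  4  5  4  5
 T  6  5  5  5  5  4  5  5
 G  7  6  6  6  6  5  5  6

4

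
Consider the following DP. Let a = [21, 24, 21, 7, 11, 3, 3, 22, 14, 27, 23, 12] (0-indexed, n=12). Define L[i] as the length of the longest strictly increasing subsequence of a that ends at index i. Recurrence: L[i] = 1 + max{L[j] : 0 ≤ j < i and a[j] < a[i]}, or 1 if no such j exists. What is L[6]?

   i    0    1    2    3    4    5    6    7    8    9   10   11
a[i]   21   24   21    7   11    3    3   22   14   27   23   12
L[i]    1    2    1    1    2    1    1    3    3    4    4    3

1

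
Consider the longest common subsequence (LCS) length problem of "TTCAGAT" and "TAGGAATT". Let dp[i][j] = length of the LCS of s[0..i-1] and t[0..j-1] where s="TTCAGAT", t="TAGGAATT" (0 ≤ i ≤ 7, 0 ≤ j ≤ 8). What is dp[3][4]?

   ''  T  A  G  G  A  A  T  T
''  0  0  0  0  0  0  0  0  0
 T  0  1  1  1  1  1  1  1  1
 T  0  1  1  1  1  1  1  2  2
 C  0  1  1  1  1  1  1  2  2
 A  0  1  2  2  2  2  2  2  2
 G  0  1  2  3  3  3  3  3  3
 A  0  1  2  3  3  4  4  4  4
 T  0  1  2  3  3  4  4  5  5

1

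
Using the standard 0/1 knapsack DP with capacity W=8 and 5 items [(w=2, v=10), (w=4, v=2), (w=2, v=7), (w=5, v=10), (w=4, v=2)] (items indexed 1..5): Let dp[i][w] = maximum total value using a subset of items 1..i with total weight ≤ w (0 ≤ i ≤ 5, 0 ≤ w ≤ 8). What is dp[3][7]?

i\w   0   1   2   3   4   5   6   7   8
  0   0   0   0   0   0   0   0   0   0
  1   0   0  10  10  10  10  10  10  10
  2   0   0  10  10  10  10  12  12  12
  3   0   0  10  10  17  17  17  17  19
  4   0   0  10  10  17  17  17  20  20
  5   0   0  10  10  17  17  17  20  20

17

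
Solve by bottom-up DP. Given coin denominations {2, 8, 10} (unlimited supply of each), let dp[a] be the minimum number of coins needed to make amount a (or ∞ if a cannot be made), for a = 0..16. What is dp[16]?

2

 a  0  1  2  3  4  5  6  7  8  9 10 11 12 13 14 15 16
dp  0  -  1  -  2  -  3  -  1  -  1  -  2  -  3  -  2
(- denotes ∞ / unreachable)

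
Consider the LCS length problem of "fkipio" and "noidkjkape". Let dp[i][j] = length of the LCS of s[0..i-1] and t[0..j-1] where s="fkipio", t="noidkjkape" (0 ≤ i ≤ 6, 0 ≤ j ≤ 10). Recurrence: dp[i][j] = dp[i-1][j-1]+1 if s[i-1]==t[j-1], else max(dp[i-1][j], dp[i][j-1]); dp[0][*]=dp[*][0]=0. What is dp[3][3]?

1

   ''  n  o  i  d  k  j  k  a  p  e
''  0  0  0  0  0  0  0  0  0  0  0
 f  0  0  0  0  0  0  0  0  0  0  0
 k  0  0  0  0  0  1  1  1  1  1  1
 i  0  0  0  1  1  1  1  1  1  1  1
 p  0  0  0  1  1  1  1  1  1  2  2
 i  0  0  0  1  1  1  1  1  1  2  2
 o  0  0  1  1  1  1  1  1  1  2  2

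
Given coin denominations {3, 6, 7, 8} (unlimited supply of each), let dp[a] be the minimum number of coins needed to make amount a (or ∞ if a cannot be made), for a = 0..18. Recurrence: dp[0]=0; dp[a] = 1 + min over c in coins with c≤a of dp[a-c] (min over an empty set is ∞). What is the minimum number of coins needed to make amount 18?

 a  0  1  2  3  4  5  6  7  8  9 10 11 12 13 14 15 16 17 18
dp  0  -  -  1  -  -  1  1  1  2  2  2  2  2  2  2  2  3  3
(- denotes ∞ / unreachable)

3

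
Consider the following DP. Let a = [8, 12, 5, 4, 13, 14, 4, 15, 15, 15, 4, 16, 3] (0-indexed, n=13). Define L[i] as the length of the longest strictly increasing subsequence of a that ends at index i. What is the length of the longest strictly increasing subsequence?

   i    0    1    2    3    4    5    6    7    8    9   10   11   12
a[i]    8   12    5    4   13   14    4   15   15   15    4   16    3
L[i]    1    2    1    1    3    4    1    5    5    5    1    6    1

6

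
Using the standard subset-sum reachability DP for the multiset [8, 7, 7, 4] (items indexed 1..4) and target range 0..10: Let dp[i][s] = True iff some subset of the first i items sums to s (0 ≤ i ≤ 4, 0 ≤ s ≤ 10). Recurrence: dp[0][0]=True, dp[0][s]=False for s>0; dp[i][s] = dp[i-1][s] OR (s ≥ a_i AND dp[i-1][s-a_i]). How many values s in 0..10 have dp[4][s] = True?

i\s   0   1   2   3   4   5   6   7   8   9  10
  0   T   F   F   F   F   F   F   F   F   F   F
  1   T   F   F   F   F   F   F   F   T   F   F
  2   T   F   F   F   F   F   F   T   T   F   F
  3   T   F   F   F   F   F   F   T   T   F   F
  4   T   F   F   F   T   F   F   T   T   F   F

4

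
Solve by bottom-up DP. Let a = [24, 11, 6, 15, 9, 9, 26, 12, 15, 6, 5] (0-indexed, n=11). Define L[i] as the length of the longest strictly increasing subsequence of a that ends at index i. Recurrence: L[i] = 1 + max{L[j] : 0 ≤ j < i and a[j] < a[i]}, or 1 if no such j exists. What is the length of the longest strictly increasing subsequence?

4

   i    0    1    2    3    4    5    6    7    8    9   10
a[i]   24   11    6   15    9    9   26   12   15    6    5
L[i]    1    1    1    2    2    2    3    3    4    1    1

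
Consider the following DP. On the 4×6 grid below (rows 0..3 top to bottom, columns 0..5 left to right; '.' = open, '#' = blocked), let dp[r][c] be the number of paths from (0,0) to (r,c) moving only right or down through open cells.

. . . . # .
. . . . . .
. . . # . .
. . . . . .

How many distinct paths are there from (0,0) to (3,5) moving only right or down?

22

r\c   0   1   2   3   4   5
  0   1   1   1   1   0   0
  1   1   2   3   4   4   4
  2   1   3   6   0   4   8
  3   1   4  10  10  14  22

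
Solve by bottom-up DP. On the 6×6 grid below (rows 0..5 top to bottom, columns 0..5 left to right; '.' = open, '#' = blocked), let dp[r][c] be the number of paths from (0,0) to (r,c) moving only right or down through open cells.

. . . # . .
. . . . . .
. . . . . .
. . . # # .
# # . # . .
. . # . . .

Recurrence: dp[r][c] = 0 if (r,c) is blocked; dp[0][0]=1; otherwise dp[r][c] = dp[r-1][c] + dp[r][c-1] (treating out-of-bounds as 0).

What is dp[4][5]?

15

r\c   0   1   2   3   4   5
  0   1   1   1   0   0   0
  1   1   2   3   3   3   3
  2   1   3   6   9  12  15
  3   1   4  10   0   0  15
  4   0   0  10   0   0  15
  5   0   0   0   0   0  15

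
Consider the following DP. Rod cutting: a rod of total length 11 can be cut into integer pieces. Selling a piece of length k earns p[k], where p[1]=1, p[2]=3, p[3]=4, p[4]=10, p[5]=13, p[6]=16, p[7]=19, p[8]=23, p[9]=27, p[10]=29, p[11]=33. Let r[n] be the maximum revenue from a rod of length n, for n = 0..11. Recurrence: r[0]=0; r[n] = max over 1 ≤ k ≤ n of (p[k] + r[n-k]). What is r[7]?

   n    0    1    2    3    4    5    6    7    8    9   10   11
r[n]    0    1    3    4   10   13   16   19   23   27   29   33

19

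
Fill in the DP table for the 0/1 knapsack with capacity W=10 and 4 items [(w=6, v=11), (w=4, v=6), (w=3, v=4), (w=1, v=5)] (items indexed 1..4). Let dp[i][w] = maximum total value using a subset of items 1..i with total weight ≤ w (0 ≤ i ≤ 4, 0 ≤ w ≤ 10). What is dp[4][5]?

i\w   0   1   2   3   4   5   6   7   8   9  10
  0   0   0   0   0   0   0   0   0   0   0   0
  1   0   0   0   0   0   0  11  11  11  11  11
  2   0   0   0   0   6   6  11  11  11  11  17
  3   0   0   0   4   6   6  11  11  11  15  17
  4   0   5   5   5   9  11  11  16  16  16  20

11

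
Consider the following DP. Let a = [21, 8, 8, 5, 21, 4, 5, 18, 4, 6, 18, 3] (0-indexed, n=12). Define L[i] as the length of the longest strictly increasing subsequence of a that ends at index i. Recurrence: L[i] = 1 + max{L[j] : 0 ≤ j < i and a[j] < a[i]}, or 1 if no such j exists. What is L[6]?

   i    0    1    2    3    4    5    6    7    8    9   10   11
a[i]   21    8    8    5   21    4    5   18    4    6   18    3
L[i]    1    1    1    1    2    1    2    3    1    3    4    1

2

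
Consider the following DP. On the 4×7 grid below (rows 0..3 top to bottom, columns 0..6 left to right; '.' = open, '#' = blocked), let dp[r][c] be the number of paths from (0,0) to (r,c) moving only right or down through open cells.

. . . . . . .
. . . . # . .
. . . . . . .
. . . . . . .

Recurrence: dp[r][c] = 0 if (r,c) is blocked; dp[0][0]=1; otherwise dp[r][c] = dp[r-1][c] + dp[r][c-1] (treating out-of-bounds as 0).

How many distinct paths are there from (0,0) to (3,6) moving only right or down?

r\c   0   1   2   3   4   5   6
  0   1   1   1   1   1   1   1
  1   1   2   3   4   0   1   2
  2   1   3   6  10  10  11  13
  3   1   4  10  20  30  41  54

54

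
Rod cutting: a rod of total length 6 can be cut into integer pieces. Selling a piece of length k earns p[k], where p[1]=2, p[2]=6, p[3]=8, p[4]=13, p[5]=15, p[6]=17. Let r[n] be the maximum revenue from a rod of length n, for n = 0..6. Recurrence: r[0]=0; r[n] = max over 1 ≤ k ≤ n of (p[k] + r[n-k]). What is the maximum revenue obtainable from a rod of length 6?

19

   n    0    1    2    3    4    5    6
r[n]    0    2    6    8   13   15   19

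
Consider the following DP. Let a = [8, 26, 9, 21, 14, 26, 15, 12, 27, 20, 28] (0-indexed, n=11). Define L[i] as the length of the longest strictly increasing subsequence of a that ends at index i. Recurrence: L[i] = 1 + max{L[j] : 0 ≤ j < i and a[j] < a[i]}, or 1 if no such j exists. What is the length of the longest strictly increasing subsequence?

6

   i    0    1    2    3    4    5    6    7    8    9   10
a[i]    8   26    9   21   14   26   15   12   27   20   28
L[i]    1    2    2    3    3    4    4    3    5    5    6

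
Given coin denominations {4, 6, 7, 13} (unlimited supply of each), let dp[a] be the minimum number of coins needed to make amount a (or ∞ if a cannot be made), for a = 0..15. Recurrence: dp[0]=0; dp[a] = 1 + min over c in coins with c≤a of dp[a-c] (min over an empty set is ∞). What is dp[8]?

 a  0  1  2  3  4  5  6  7  8  9 10 11 12 13 14 15
dp  0  -  -  -  1  -  1  1  2  -  2  2  2  1  2  3
(- denotes ∞ / unreachable)

2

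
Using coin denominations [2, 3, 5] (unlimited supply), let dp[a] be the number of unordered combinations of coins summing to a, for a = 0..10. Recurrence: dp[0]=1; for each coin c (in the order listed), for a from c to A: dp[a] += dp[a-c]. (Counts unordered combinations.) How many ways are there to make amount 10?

after  coin     0     1     2     3     4     5     6     7     8     9    10
          2     1     0     1     0     1     0     1     0     1     0     1
          3     1     0     1     1     1     1     2     1     2     2     2
          5     1     0     1     1     1     2     2     2     3     3     4

4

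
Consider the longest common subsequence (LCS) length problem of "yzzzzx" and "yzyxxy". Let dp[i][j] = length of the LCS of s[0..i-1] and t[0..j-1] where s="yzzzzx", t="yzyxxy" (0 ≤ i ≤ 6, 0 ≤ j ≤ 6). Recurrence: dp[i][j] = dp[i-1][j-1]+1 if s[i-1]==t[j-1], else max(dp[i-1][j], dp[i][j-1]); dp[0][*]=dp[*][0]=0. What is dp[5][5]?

2

   ''  y  z  y  x  x  y
''  0  0  0  0  0  0  0
 y  0  1  1  1  1  1  1
 z  0  1  2  2  2  2  2
 z  0  1  2  2  2  2  2
 z  0  1  2  2  2  2  2
 z  0  1  2  2  2  2  2
 x  0  1  2  2  3  3  3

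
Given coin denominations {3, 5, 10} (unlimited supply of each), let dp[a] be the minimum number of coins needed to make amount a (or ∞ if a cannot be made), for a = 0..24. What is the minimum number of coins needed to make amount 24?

5

 a  0  1  2  3  4  5  6  7  8  9 10 11 12 13 14 15 16 17 18 19 20 21 22 23 24
dp  0  -  -  1  -  1  2  -  2  3  1  3  4  2  4  2  3  5  3  4  2  4  5  3  5
(- denotes ∞ / unreachable)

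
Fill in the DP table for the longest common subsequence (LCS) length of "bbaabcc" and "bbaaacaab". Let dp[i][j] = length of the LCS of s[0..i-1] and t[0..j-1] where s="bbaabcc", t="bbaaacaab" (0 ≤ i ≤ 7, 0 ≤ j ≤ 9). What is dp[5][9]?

   ''  b  b  a  a  a  c  a  a  b
''  0  0  0  0  0  0  0  0  0  0
 b  0  1  1  1  1  1  1  1  1  1
 b  0  1  2  2  2  2  2  2  2  2
 a  0  1  2  3  3  3  3  3  3  3
 a  0  1  2  3  4  4  4  4  4  4
 b  0  1  2  3  4  4  4  4  4  5
 c  0  1  2  3  4  4  5  5  5  5
 c  0  1  2  3  4  4  5  5  5  5

5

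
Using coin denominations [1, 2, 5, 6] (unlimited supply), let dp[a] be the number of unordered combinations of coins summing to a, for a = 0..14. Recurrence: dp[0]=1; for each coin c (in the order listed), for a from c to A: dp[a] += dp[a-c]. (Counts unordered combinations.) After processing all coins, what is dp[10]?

13

after  coin     0     1     2     3     4     5     6     7     8     9    10    11    12    13    14
          1     1     1     1     1     1     1     1     1     1     1     1     1     1     1     1
          2     1     1     2     2     3     3     4     4     5     5     6     6     7     7     8
          5     1     1     2     2     3     4     5     6     7     8    10    11    13    14    16
          6     1     1     2     2     3     4     6     7     9    10    13    15    19    21    25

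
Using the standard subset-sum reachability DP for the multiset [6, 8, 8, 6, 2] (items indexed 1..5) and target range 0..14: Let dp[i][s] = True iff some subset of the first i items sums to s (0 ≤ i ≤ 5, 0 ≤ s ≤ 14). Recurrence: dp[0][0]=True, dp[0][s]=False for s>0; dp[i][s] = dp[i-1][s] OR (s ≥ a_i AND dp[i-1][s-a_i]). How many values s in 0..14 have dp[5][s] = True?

7

i\s   0   1   2   3   4   5   6   7   8   9  10  11  12  13  14
  0   T   F   F   F   F   F   F   F   F   F   F   F   F   F   F
  1   T   F   F   F   F   F   T   F   F   F   F   F   F   F   F
  2   T   F   F   F   F   F   T   F   T   F   F   F   F   F   T
  3   T   F   F   F   F   F   T   F   T   F   F   F   F   F   T
  4   T   F   F   F   F   F   T   F   T   F   F   F   T   F   T
  5   T   F   T   F   F   F   T   F   T   F   T   F   T   F   T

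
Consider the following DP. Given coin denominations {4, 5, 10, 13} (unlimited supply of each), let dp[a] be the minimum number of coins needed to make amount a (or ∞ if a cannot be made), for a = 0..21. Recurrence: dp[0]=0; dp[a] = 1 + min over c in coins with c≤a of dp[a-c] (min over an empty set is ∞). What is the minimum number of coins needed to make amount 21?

 a  0  1  2  3  4  5  6  7  8  9 10 11 12 13 14 15 16 17 18 19 20 21
dp  0  -  -  -  1  1  -  -  2  2  1  -  3  1  2  2  4  2  2  3  2  3
(- denotes ∞ / unreachable)

3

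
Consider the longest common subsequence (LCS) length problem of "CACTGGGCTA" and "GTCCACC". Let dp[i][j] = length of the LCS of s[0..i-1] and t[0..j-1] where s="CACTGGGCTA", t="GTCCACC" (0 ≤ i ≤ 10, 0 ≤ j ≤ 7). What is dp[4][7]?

   ''  G  T  C  C  A  C  C
''  0  0  0  0  0  0  0  0
 C  0  0  0  1  1  1  1  1
 A  0  0  0  1  1  2  2  2
 C  0  0  0  1  2  2  3  3
 T  0  0  1  1  2  2  3  3
 G  0  1  1  1  2  2  3  3
 G  0  1  1  1  2  2  3  3
 G  0  1  1  1  2  2  3  3
 C  0  1  1  2  2  2  3  4
 T  0  1  2  2  2  2  3  4
 A  0  1  2  2  2  3  3  4

3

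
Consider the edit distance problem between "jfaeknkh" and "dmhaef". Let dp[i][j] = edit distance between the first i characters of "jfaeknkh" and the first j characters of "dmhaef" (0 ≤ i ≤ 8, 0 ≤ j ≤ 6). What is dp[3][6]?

5

   ''  d  m  h  a  e  f
''  0  1  2  3  4  5  6
 j  1  1  2  3  4  5  6
 f  2  2  2  3  4  5  5
 a  3  3  3  3  3  4  5
 e  4  4  4  4  4  3  4
 k  5  5  5  5  5  4  4
 n  6  6  6  6  6  5  5
 k  7  7  7  7  7  6  6
 h  8  8  8  7  8  7  7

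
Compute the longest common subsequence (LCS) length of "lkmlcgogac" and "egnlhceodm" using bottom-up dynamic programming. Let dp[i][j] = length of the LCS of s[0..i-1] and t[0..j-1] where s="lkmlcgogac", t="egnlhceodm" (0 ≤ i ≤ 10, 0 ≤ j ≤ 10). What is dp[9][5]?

   ''  e  g  n  l  h  c  e  o  d  m
''  0  0  0  0  0  0  0  0  0  0  0
 l  0  0  0  0  1  1  1  1  1  1  1
 k  0  0  0  0  1  1  1  1  1  1  1
 m  0  0  0  0  1  1  1  1  1  1  2
 l  0  0  0  0  1  1  1  1  1  1  2
 c  0  0  0  0  1  1  2  2  2  2  2
 g  0  0  1  1  1  1  2  2  2  2  2
 o  0  0  1  1  1  1  2  2  3  3  3
 g  0  0  1  1  1  1  2  2  3  3  3
 a  0  0  1  1  1  1  2  2  3  3  3
 c  0  0  1  1  1  1  2  2  3  3  3

1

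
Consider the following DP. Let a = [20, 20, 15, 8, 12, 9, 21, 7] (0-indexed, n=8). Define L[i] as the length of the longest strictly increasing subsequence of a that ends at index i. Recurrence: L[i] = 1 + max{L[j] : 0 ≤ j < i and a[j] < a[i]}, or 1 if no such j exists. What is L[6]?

3

   i    0    1    2    3    4    5    6    7
a[i]   20   20   15    8   12    9   21    7
L[i]    1    1    1    1    2    2    3    1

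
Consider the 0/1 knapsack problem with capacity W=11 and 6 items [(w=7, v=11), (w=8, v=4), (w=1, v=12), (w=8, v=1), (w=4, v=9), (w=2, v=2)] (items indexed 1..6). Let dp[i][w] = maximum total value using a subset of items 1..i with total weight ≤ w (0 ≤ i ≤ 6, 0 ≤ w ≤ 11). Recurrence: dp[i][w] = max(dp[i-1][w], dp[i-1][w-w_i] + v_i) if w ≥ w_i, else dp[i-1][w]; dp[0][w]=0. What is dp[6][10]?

i\w   0   1   2   3   4   5   6   7   8   9  10  11
  0   0   0   0   0   0   0   0   0   0   0   0   0
  1   0   0   0   0   0   0   0  11  11  11  11  11
  2   0   0   0   0   0   0   0  11  11  11  11  11
  3   0  12  12  12  12  12  12  12  23  23  23  23
  4   0  12  12  12  12  12  12  12  23  23  23  23
  5   0  12  12  12  12  21  21  21  23  23  23  23
  6   0  12  12  14  14  21  21  23  23  23  25  25

25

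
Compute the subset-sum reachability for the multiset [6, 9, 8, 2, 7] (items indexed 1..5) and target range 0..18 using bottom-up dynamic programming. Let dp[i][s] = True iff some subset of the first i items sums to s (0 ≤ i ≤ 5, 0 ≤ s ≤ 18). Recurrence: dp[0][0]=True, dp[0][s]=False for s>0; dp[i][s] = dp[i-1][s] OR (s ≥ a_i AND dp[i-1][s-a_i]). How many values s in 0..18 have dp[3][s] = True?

7

i\s   0   1   2   3   4   5   6   7   8   9  10  11  12  13  14  15  16  17  18
  0   T   F   F   F   F   F   F   F   F   F   F   F   F   F   F   F   F   F   F
  1   T   F   F   F   F   F   T   F   F   F   F   F   F   F   F   F   F   F   F
  2   T   F   F   F   F   F   T   F   F   T   F   F   F   F   F   T   F   F   F
  3   T   F   F   F   F   F   T   F   T   T   F   F   F   F   T   T   F   T   F
  4   T   F   T   F   F   F   T   F   T   T   T   T   F   F   T   T   T   T   F
  5   T   F   T   F   F   F   T   T   T   T   T   T   F   T   T   T   T   T   T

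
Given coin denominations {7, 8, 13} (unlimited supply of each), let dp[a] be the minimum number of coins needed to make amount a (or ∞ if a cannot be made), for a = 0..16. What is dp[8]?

1

 a  0  1  2  3  4  5  6  7  8  9 10 11 12 13 14 15 16
dp  0  -  -  -  -  -  -  1  1  -  -  -  -  1  2  2  2
(- denotes ∞ / unreachable)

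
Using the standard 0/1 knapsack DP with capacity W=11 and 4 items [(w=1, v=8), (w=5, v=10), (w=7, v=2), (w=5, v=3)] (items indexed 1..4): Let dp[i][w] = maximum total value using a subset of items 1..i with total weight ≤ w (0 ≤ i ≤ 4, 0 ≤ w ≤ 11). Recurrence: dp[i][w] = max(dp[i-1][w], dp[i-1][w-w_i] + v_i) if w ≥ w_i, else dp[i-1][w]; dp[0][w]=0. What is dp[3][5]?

10

i\w   0   1   2   3   4   5   6   7   8   9  10  11
  0   0   0   0   0   0   0   0   0   0   0   0   0
  1   0   8   8   8   8   8   8   8   8   8   8   8
  2   0   8   8   8   8  10  18  18  18  18  18  18
  3   0   8   8   8   8  10  18  18  18  18  18  18
  4   0   8   8   8   8  10  18  18  18  18  18  21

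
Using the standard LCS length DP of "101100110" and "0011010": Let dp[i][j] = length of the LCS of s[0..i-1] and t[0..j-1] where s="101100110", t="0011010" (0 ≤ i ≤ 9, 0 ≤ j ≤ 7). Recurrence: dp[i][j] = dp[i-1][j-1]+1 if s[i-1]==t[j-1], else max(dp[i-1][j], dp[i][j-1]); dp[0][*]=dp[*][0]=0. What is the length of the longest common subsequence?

   ''  0  0  1  1  0  1  0
''  0  0  0  0  0  0  0  0
 1  0  0  0  1  1  1  1  1
 0  0  1  1  1  1  2  2  2
 1  0  1  1  2  2  2  3  3
 1  0  1  1  2  3  3  3  3
 0  0  1  2  2  3  4  4  4
 0  0  1  2  2  3  4  4  5
 1  0  1  2  3  3  4  5  5
 1  0  1  2  3  4  4  5  5
 0  0  1  2  3  4  5  5  6

6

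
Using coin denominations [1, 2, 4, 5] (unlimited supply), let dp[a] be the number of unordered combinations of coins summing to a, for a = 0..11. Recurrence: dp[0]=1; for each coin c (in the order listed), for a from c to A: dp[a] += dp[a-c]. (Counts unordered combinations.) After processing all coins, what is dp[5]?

5

after  coin     0     1     2     3     4     5     6     7     8     9    10    11
          1     1     1     1     1     1     1     1     1     1     1     1     1
          2     1     1     2     2     3     3     4     4     5     5     6     6
          4     1     1     2     2     4     4     6     6     9     9    12    12
          5     1     1     2     2     4     5     7     8    11    13    17    19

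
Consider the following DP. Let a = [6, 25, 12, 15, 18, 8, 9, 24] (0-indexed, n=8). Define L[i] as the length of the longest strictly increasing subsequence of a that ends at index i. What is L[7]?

5

   i    0    1    2    3    4    5    6    7
a[i]    6   25   12   15   18    8    9   24
L[i]    1    2    2    3    4    2    3    5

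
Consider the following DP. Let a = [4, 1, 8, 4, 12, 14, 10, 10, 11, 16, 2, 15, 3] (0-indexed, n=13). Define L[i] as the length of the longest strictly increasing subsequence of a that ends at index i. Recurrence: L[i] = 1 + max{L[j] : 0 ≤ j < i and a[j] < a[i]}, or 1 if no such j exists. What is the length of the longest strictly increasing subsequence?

   i    0    1    2    3    4    5    6    7    8    9   10   11   12
a[i]    4    1    8    4   12   14   10   10   11   16    2   15    3
L[i]    1    1    2    2    3    4    3    3    4    5    2    5    3

5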